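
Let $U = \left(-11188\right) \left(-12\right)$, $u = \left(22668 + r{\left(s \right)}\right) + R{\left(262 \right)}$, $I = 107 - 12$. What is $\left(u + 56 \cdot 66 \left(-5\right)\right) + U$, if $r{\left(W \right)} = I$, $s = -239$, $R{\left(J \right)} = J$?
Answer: $138801$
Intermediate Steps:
$I = 95$
$r{\left(W \right)} = 95$
$u = 23025$ ($u = \left(22668 + 95\right) + 262 = 22763 + 262 = 23025$)
$U = 134256$
$\left(u + 56 \cdot 66 \left(-5\right)\right) + U = \left(23025 + 56 \cdot 66 \left(-5\right)\right) + 134256 = \left(23025 + 3696 \left(-5\right)\right) + 134256 = \left(23025 - 18480\right) + 134256 = 4545 + 134256 = 138801$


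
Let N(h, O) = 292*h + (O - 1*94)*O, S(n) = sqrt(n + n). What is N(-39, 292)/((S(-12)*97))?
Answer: -3869*I*sqrt(6)/97 ≈ -97.702*I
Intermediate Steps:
S(n) = sqrt(2)*sqrt(n) (S(n) = sqrt(2*n) = sqrt(2)*sqrt(n))
N(h, O) = 292*h + O*(-94 + O) (N(h, O) = 292*h + (O - 94)*O = 292*h + (-94 + O)*O = 292*h + O*(-94 + O))
N(-39, 292)/((S(-12)*97)) = (292**2 - 94*292 + 292*(-39))/(((sqrt(2)*sqrt(-12))*97)) = (85264 - 27448 - 11388)/(((sqrt(2)*(2*I*sqrt(3)))*97)) = 46428/(((2*I*sqrt(6))*97)) = 46428/((194*I*sqrt(6))) = 46428*(-I*sqrt(6)/1164) = -3869*I*sqrt(6)/97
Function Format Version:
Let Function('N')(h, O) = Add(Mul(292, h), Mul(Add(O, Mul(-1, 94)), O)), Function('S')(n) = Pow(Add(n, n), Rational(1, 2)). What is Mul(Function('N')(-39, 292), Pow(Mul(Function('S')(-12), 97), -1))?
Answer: Mul(Rational(-3869, 97), I, Pow(6, Rational(1, 2))) ≈ Mul(-97.702, I)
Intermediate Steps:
Function('S')(n) = Mul(Pow(2, Rational(1, 2)), Pow(n, Rational(1, 2))) (Function('S')(n) = Pow(Mul(2, n), Rational(1, 2)) = Mul(Pow(2, Rational(1, 2)), Pow(n, Rational(1, 2))))
Function('N')(h, O) = Add(Mul(292, h), Mul(O, Add(-94, O))) (Function('N')(h, O) = Add(Mul(292, h), Mul(Add(O, -94), O)) = Add(Mul(292, h), Mul(Add(-94, O), O)) = Add(Mul(292, h), Mul(O, Add(-94, O))))
Mul(Function('N')(-39, 292), Pow(Mul(Function('S')(-12), 97), -1)) = Mul(Add(Pow(292, 2), Mul(-94, 292), Mul(292, -39)), Pow(Mul(Mul(Pow(2, Rational(1, 2)), Pow(-12, Rational(1, 2))), 97), -1)) = Mul(Add(85264, -27448, -11388), Pow(Mul(Mul(Pow(2, Rational(1, 2)), Mul(2, I, Pow(3, Rational(1, 2)))), 97), -1)) = Mul(46428, Pow(Mul(Mul(2, I, Pow(6, Rational(1, 2))), 97), -1)) = Mul(46428, Pow(Mul(194, I, Pow(6, Rational(1, 2))), -1)) = Mul(46428, Mul(Rational(-1, 1164), I, Pow(6, Rational(1, 2)))) = Mul(Rational(-3869, 97), I, Pow(6, Rational(1, 2)))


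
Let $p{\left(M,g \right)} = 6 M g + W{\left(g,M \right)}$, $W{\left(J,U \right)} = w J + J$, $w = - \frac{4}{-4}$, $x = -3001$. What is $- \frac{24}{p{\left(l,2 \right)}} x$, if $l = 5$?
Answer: $\frac{9003}{8} \approx 1125.4$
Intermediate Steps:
$w = 1$ ($w = \left(-4\right) \left(- \frac{1}{4}\right) = 1$)
$W{\left(J,U \right)} = 2 J$ ($W{\left(J,U \right)} = 1 J + J = J + J = 2 J$)
$p{\left(M,g \right)} = 2 g + 6 M g$ ($p{\left(M,g \right)} = 6 M g + 2 g = 2 g + 6 M g$)
$- \frac{24}{p{\left(l,2 \right)}} x = - \frac{24}{2 \cdot 2 \left(1 + 3 \cdot 5\right)} \left(-3001\right) = - \frac{24}{2 \cdot 2 \left(1 + 15\right)} \left(-3001\right) = - \frac{24}{2 \cdot 2 \cdot 16} \left(-3001\right) = - \frac{24}{64} \left(-3001\right) = \left(-24\right) \frac{1}{64} \left(-3001\right) = \left(- \frac{3}{8}\right) \left(-3001\right) = \frac{9003}{8}$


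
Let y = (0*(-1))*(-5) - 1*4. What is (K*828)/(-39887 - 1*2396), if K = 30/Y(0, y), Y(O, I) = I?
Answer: 6210/42283 ≈ 0.14687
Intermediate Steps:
y = -4 (y = 0*(-5) - 4 = 0 - 4 = -4)
K = -15/2 (K = 30/(-4) = 30*(-1/4) = -15/2 ≈ -7.5000)
(K*828)/(-39887 - 1*2396) = (-15/2*828)/(-39887 - 1*2396) = -6210/(-39887 - 2396) = -6210/(-42283) = -6210*(-1/42283) = 6210/42283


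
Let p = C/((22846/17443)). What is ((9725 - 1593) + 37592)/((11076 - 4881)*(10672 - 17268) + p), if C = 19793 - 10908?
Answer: -1044610504/933383297065 ≈ -0.0011192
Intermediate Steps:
C = 8885
p = 154981055/22846 (p = 8885/((22846/17443)) = 8885/((22846*(1/17443))) = 8885/(22846/17443) = 8885*(17443/22846) = 154981055/22846 ≈ 6783.7)
((9725 - 1593) + 37592)/((11076 - 4881)*(10672 - 17268) + p) = ((9725 - 1593) + 37592)/((11076 - 4881)*(10672 - 17268) + 154981055/22846) = (8132 + 37592)/(6195*(-6596) + 154981055/22846) = 45724/(-40862220 + 154981055/22846) = 45724/(-933383297065/22846) = 45724*(-22846/933383297065) = -1044610504/933383297065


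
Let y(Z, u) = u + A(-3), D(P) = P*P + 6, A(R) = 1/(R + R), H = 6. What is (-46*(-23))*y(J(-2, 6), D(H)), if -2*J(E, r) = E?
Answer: 132779/3 ≈ 44260.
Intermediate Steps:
A(R) = 1/(2*R)
D(P) = 6 + P² (D(P) = P² + 6 = 6 + P²)
J(E, r) = -E/2
y(Z, u) = -⅙ + u (y(Z, u) = u + (½)/(-3) = u + (½)*(-⅓) = u - ⅙ = -⅙ + u)
(-46*(-23))*y(J(-2, 6), D(H)) = (-46*(-23))*(-⅙ + (6 + 6²)) = 1058*(-⅙ + (6 + 36)) = 1058*(-⅙ + 42) = 1058*(251/6) = 132779/3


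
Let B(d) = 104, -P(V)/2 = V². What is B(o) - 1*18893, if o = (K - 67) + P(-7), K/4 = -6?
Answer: -18789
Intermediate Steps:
K = -24 (K = 4*(-6) = -24)
P(V) = -2*V²
o = -189 (o = (-24 - 67) - 2*(-7)² = -91 - 2*49 = -91 - 98 = -189)
B(o) - 1*18893 = 104 - 1*18893 = 104 - 18893 = -18789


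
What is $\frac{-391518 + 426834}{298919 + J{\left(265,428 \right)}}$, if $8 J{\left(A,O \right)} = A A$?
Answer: $\frac{282528}{2461577} \approx 0.11478$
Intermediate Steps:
$J{\left(A,O \right)} = \frac{A^{2}}{8}$ ($J{\left(A,O \right)} = \frac{A A}{8} = \frac{A^{2}}{8}$)
$\frac{-391518 + 426834}{298919 + J{\left(265,428 \right)}} = \frac{-391518 + 426834}{298919 + \frac{265^{2}}{8}} = \frac{35316}{298919 + \frac{1}{8} \cdot 70225} = \frac{35316}{298919 + \frac{70225}{8}} = \frac{35316}{\frac{2461577}{8}} = 35316 \cdot \frac{8}{2461577} = \frac{282528}{2461577}$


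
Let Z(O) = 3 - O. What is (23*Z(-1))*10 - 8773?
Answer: -7853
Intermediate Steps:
(23*Z(-1))*10 - 8773 = (23*(3 - 1*(-1)))*10 - 8773 = (23*(3 + 1))*10 - 8773 = (23*4)*10 - 8773 = 92*10 - 8773 = 920 - 8773 = -7853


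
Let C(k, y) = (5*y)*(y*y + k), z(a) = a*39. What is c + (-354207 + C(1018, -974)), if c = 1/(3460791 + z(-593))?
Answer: -15900447265006367/3437664 ≈ -4.6254e+9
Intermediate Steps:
z(a) = 39*a
C(k, y) = 5*y*(k + y**2) (C(k, y) = (5*y)*(y**2 + k) = (5*y)*(k + y**2) = 5*y*(k + y**2))
c = 1/3437664 (c = 1/(3460791 + 39*(-593)) = 1/(3460791 - 23127) = 1/3437664 ≈ 2.9090e-7)
c + (-354207 + C(1018, -974)) = 1/3437664 + (-354207 + 5*(-974)*(1018 + (-974)**2)) = 1/3437664 + (-354207 + 5*(-974)*(1018 + 948676)) = 1/3437664 + (-354207 + 5*(-974)*949694) = 1/3437664 + (-354207 - 4625009780) = 1/3437664 - 4625363987 = -15900447265006367/3437664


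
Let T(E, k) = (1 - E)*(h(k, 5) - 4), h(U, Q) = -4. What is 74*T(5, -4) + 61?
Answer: 2429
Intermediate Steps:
T(E, k) = -8 + 8*E (T(E, k) = (1 - E)*(-4 - 4) = (1 - E)*(-8) = -8 + 8*E)
74*T(5, -4) + 61 = 74*(-8 + 8*5) + 61 = 74*(-8 + 40) + 61 = 74*32 + 61 = 2368 + 61 = 2429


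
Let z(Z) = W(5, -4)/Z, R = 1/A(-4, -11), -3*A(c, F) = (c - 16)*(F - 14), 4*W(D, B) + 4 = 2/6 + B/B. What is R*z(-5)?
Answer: -1/1250 ≈ -0.00080000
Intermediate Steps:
W(D, B) = -2/3 (W(D, B) = -1 + (2/6 + B/B)/4 = -1 + (2*(1/6) + 1)/4 = -1 + (1/3 + 1)/4 = -1 + (1/4)*(4/3) = -1 + 1/3 = -2/3)
A(c, F) = -(-16 + c)*(-14 + F)/3 (A(c, F) = -(c - 16)*(F - 14)/3 = -(-16 + c)*(-14 + F)/3)
R = -3/500 (R = 1/(-224/3 + (14/3)*(-4) + (16/3)*(-11) - 1/3*(-11)*(-4)) = 1/(-224/3 - 56/3 - 176/3 - 44/3) = 1/(-500/3) = -3/500 ≈ -0.0060000)
z(Z) = -2/(3*Z)
R*z(-5) = -(-1)/(250*(-5)) = -(-1)*(-1)/(250*5) = -3/500*2/15 = -1/1250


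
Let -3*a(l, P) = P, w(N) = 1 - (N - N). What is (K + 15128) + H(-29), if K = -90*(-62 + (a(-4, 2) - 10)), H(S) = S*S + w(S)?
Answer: 22510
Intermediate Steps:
w(N) = 1 (w(N) = 1 - 1*0 = 1 + 0 = 1)
a(l, P) = -P/3
H(S) = 1 + S**2 (H(S) = S*S + 1 = S**2 + 1 = 1 + S**2)
K = 6540 (K = -90*(-62 + (-1/3*2 - 10)) = -90*(-62 + (-2/3 - 10)) = -90*(-62 - 32/3) = -90*(-218/3) = 6540)
(K + 15128) + H(-29) = (6540 + 15128) + (1 + (-29)**2) = 21668 + (1 + 841) = 21668 + 842 = 22510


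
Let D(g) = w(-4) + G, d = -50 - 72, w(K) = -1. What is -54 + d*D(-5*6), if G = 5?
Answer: -542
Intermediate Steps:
d = -122
D(g) = 4 (D(g) = -1 + 5 = 4)
-54 + d*D(-5*6) = -54 - 122*4 = -54 - 488 = -542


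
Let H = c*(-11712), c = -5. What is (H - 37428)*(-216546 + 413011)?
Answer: 4151698380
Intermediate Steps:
H = 58560 (H = -5*(-11712) = 58560)
(H - 37428)*(-216546 + 413011) = (58560 - 37428)*(-216546 + 413011) = 21132*196465 = 4151698380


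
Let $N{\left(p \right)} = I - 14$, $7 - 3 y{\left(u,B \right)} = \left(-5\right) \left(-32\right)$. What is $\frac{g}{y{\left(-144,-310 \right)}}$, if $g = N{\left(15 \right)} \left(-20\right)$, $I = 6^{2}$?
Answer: $\frac{440}{51} \approx 8.6275$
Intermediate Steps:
$I = 36$
$y{\left(u,B \right)} = -51$ ($y{\left(u,B \right)} = \frac{7}{3} - \frac{\left(-5\right) \left(-32\right)}{3} = \frac{7}{3} - \frac{160}{3} = -51$)
$N{\left(p \right)} = 22$ ($N{\left(p \right)} = 36 - 14 = 22$)
$g = -440$ ($g = 22 \left(-20\right) = -440$)
$\frac{g}{y{\left(-144,-310 \right)}} = - \frac{440}{-51} = \left(-440\right) \left(- \frac{1}{51}\right) = \frac{440}{51}$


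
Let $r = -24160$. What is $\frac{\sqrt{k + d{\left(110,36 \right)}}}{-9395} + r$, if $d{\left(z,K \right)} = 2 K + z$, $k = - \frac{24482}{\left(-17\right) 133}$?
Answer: $-24160 - \frac{4 \sqrt{61609989}}{21242095} \approx -24160.0$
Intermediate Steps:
$k = \frac{24482}{2261}$ ($k = - \frac{24482}{-2261} = \left(-24482\right) \left(- \frac{1}{2261}\right) = \frac{24482}{2261} \approx 10.828$)
$d{\left(z,K \right)} = z + 2 K$
$\frac{\sqrt{k + d{\left(110,36 \right)}}}{-9395} + r = \frac{\sqrt{\frac{24482}{2261} + \left(110 + 2 \cdot 36\right)}}{-9395} - 24160 = \sqrt{\frac{24482}{2261} + \left(110 + 72\right)} \left(- \frac{1}{9395}\right) - 24160 = \sqrt{\frac{24482}{2261} + 182} \left(- \frac{1}{9395}\right) - 24160 = \sqrt{\frac{435984}{2261}} \left(- \frac{1}{9395}\right) - 24160 = \frac{4 \sqrt{61609989}}{2261} \left(- \frac{1}{9395}\right) - 24160 = - \frac{4 \sqrt{61609989}}{21242095} - 24160 = -24160 - \frac{4 \sqrt{61609989}}{21242095}$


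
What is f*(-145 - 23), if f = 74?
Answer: -12432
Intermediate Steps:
f*(-145 - 23) = 74*(-145 - 23) = 74*(-168) = -12432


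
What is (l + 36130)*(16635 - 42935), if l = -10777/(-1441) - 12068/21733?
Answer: -29763951366750900/31317253 ≈ -9.5040e+8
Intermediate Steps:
l = 216826553/31317253 (l = -10777*(-1/1441) - 12068*1/21733 = 10777/1441 - 12068/21733 = 216826553/31317253 ≈ 6.9235)
(l + 36130)*(16635 - 42935) = (216826553/31317253 + 36130)*(16635 - 42935) = (1131709177443/31317253)*(-26300) = -29763951366750900/31317253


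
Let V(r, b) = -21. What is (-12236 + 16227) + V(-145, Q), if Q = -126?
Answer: 3970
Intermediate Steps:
(-12236 + 16227) + V(-145, Q) = (-12236 + 16227) - 21 = 3991 - 21 = 3970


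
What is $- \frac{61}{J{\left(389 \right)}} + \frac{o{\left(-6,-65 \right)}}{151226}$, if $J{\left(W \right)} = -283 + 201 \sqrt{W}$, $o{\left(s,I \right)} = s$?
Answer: $- \frac{1352214919}{1182277306700} - \frac{12261 \sqrt{389}}{15635900} \approx -0.01661$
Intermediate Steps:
$- \frac{61}{J{\left(389 \right)}} + \frac{o{\left(-6,-65 \right)}}{151226} = - \frac{61}{-283 + 201 \sqrt{389}} - \frac{6}{151226} = - \frac{61}{-283 + 201 \sqrt{389}} - \frac{3}{75613} = - \frac{3}{75613} - \frac{61}{-283 + 201 \sqrt{389}}$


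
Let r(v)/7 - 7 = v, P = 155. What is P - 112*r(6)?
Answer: -10037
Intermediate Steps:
r(v) = 49 + 7*v
P - 112*r(6) = 155 - 112*(49 + 7*6) = 155 - 112*(49 + 42) = 155 - 112*91 = 155 - 10192 = -10037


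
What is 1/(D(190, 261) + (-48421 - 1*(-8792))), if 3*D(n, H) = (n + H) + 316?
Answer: -3/118120 ≈ -2.5398e-5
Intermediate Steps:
D(n, H) = 316/3 + H/3 + n/3 (D(n, H) = ((n + H) + 316)/3 = ((H + n) + 316)/3 = (316 + H + n)/3 = 316/3 + H/3 + n/3)
1/(D(190, 261) + (-48421 - 1*(-8792))) = 1/((316/3 + (⅓)*261 + (⅓)*190) + (-48421 - 1*(-8792))) = 1/((316/3 + 87 + 190/3) + (-48421 + 8792)) = 1/(767/3 - 39629) = 1/(-118120/3) = -3/118120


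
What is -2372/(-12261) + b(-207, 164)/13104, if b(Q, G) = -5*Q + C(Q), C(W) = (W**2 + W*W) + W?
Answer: 60665443/8926008 ≈ 6.7965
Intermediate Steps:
C(W) = W + 2*W**2 (C(W) = (W**2 + W**2) + W = 2*W**2 + W = W + 2*W**2)
b(Q, G) = -5*Q + Q*(1 + 2*Q)
-2372/(-12261) + b(-207, 164)/13104 = -2372/(-12261) + (2*(-207)*(-2 - 207))/13104 = -2372*(-1/12261) + (2*(-207)*(-209))*(1/13104) = 2372/12261 + 86526*(1/13104) = 2372/12261 + 4807/728 = 60665443/8926008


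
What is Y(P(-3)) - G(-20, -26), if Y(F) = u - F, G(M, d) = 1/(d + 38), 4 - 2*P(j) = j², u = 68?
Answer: 845/12 ≈ 70.417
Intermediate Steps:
P(j) = 2 - j²/2
G(M, d) = 1/(38 + d)
Y(F) = 68 - F
Y(P(-3)) - G(-20, -26) = (68 - (2 - ½*(-3)²)) - 1/(38 - 26) = (68 - (2 - ½*9)) - 1/12 = (68 - (2 - 9/2)) - 1*1/12 = (68 - 1*(-5/2)) - 1/12 = (68 + 5/2) - 1/12 = 141/2 - 1/12 = 845/12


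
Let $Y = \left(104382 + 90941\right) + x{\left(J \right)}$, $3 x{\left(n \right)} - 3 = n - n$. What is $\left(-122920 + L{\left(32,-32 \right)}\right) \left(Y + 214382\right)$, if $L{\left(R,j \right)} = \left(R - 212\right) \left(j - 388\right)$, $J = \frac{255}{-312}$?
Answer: $-19387287920$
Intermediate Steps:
$J = - \frac{85}{104}$ ($J = 255 \left(- \frac{1}{312}\right) = - \frac{85}{104} \approx -0.81731$)
$L{\left(R,j \right)} = \left(-388 + j\right) \left(-212 + R\right)$ ($L{\left(R,j \right)} = \left(-212 + R\right) \left(-388 + j\right) = \left(-388 + j\right) \left(-212 + R\right)$)
$x{\left(n \right)} = 1$ ($x{\left(n \right)} = 1 + \frac{n - n}{3} = 1 + \frac{1}{3} \cdot 0 = 1 + 0 = 1$)
$Y = 195324$ ($Y = \left(104382 + 90941\right) + 1 = 195323 + 1 = 195324$)
$\left(-122920 + L{\left(32,-32 \right)}\right) \left(Y + 214382\right) = \left(-122920 + \left(82256 - 12416 - -6784 + 32 \left(-32\right)\right)\right) \left(195324 + 214382\right) = \left(-122920 + \left(82256 - 12416 + 6784 - 1024\right)\right) 409706 = \left(-122920 + 75600\right) 409706 = \left(-47320\right) 409706 = -19387287920$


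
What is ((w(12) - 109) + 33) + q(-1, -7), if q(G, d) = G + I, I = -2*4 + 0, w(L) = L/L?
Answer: -84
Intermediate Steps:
w(L) = 1
I = -8 (I = -8 + 0 = -8)
q(G, d) = -8 + G (q(G, d) = G - 8 = -8 + G)
((w(12) - 109) + 33) + q(-1, -7) = ((1 - 109) + 33) + (-8 - 1) = (-108 + 33) - 9 = -75 - 9 = -84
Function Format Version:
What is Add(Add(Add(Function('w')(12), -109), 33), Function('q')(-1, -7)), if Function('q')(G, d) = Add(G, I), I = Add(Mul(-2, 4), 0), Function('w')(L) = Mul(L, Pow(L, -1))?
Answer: -84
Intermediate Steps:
Function('w')(L) = 1
I = -8 (I = Add(-8, 0) = -8)
Function('q')(G, d) = Add(-8, G) (Function('q')(G, d) = Add(G, -8) = Add(-8, G))
Add(Add(Add(Function('w')(12), -109), 33), Function('q')(-1, -7)) = Add(Add(Add(1, -109), 33), Add(-8, -1)) = Add(Add(-108, 33), -9) = Add(-75, -9) = -84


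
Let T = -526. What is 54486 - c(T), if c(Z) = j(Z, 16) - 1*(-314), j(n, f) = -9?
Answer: 54181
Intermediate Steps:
c(Z) = 305 (c(Z) = -9 - 1*(-314) = -9 + 314 = 305)
54486 - c(T) = 54486 - 1*305 = 54486 - 305 = 54181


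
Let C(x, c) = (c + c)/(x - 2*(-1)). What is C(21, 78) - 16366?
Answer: -376262/23 ≈ -16359.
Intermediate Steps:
C(x, c) = 2*c/(2 + x) (C(x, c) = (2*c)/(x + 2) = (2*c)/(2 + x) = 2*c/(2 + x))
C(21, 78) - 16366 = 2*78/(2 + 21) - 16366 = 2*78/23 - 16366 = 2*78*(1/23) - 16366 = 156/23 - 16366 = -376262/23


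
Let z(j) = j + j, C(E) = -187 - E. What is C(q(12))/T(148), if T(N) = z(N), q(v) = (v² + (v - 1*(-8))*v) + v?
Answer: -583/296 ≈ -1.9696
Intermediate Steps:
q(v) = v + v² + v*(8 + v) (q(v) = (v² + (v + 8)*v) + v = (v² + (8 + v)*v) + v = (v² + v*(8 + v)) + v = v + v² + v*(8 + v))
z(j) = 2*j
T(N) = 2*N
C(q(12))/T(148) = (-187 - 12*(9 + 2*12))/((2*148)) = (-187 - 12*(9 + 24))/296 = (-187 - 12*33)*(1/296) = (-187 - 1*396)*(1/296) = (-187 - 396)*(1/296) = -583*1/296 = -583/296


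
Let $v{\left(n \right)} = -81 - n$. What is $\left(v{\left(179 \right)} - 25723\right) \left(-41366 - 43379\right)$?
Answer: $2201929335$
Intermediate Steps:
$\left(v{\left(179 \right)} - 25723\right) \left(-41366 - 43379\right) = \left(\left(-81 - 179\right) - 25723\right) \left(-41366 - 43379\right) = \left(\left(-81 - 179\right) - 25723\right) \left(-84745\right) = \left(-260 - 25723\right) \left(-84745\right) = \left(-25983\right) \left(-84745\right) = 2201929335$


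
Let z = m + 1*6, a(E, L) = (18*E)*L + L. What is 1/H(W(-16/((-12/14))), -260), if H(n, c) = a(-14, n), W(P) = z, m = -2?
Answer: -1/1004 ≈ -0.00099602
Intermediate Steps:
a(E, L) = L + 18*E*L (a(E, L) = 18*E*L + L = L + 18*E*L)
z = 4 (z = -2 + 1*6 = -2 + 6 = 4)
W(P) = 4
H(n, c) = -251*n (H(n, c) = n*(1 + 18*(-14)) = n*(1 - 252) = n*(-251) = -251*n)
1/H(W(-16/((-12/14))), -260) = 1/(-251*4) = 1/(-1004) = -1/1004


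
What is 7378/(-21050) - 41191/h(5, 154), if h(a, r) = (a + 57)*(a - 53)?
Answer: 422556811/31322400 ≈ 13.491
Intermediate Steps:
h(a, r) = (-53 + a)*(57 + a) (h(a, r) = (57 + a)*(-53 + a) = (-53 + a)*(57 + a))
7378/(-21050) - 41191/h(5, 154) = 7378/(-21050) - 41191/(-3021 + 5² + 4*5) = 7378*(-1/21050) - 41191/(-3021 + 25 + 20) = -3689/10525 - 41191/(-2976) = -3689/10525 - 41191*(-1/2976) = -3689/10525 + 41191/2976 = 422556811/31322400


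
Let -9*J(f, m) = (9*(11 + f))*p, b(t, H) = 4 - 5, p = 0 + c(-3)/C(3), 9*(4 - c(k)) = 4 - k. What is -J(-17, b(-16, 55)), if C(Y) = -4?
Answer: 29/6 ≈ 4.8333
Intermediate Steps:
c(k) = 32/9 + k/9 (c(k) = 4 - (4 - k)/9 = 4 + (-4/9 + k/9) = 32/9 + k/9)
p = -29/36 (p = 0 + (32/9 + (1/9)*(-3))/(-4) = 0 + (32/9 - 1/3)*(-1/4) = 0 + (29/9)*(-1/4) = 0 - 29/36 = -29/36 ≈ -0.80556)
b(t, H) = -1
J(f, m) = 319/36 + 29*f/36 (J(f, m) = -9*(11 + f)*(-29)/(9*36) = -(99 + 9*f)*(-29)/(9*36) = -(-319/4 - 29*f/4)/9 = 319/36 + 29*f/36)
-J(-17, b(-16, 55)) = -(319/36 + (29/36)*(-17)) = -(319/36 - 493/36) = -1*(-29/6) = 29/6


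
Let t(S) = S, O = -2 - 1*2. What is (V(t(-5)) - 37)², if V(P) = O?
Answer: 1681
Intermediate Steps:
O = -4 (O = -2 - 2 = -4)
V(P) = -4
(V(t(-5)) - 37)² = (-4 - 37)² = (-41)² = 1681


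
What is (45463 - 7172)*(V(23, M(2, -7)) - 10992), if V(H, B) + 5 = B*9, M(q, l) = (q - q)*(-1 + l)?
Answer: -421086127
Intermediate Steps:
M(q, l) = 0 (M(q, l) = 0*(-1 + l) = 0)
V(H, B) = -5 + 9*B (V(H, B) = -5 + B*9 = -5 + 9*B)
(45463 - 7172)*(V(23, M(2, -7)) - 10992) = (45463 - 7172)*((-5 + 9*0) - 10992) = 38291*((-5 + 0) - 10992) = 38291*(-5 - 10992) = 38291*(-10997) = -421086127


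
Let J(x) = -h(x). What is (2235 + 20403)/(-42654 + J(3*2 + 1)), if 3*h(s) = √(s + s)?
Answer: -4345205634/8187136715 + 33957*√14/8187136715 ≈ -0.53072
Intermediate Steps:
h(s) = √2*√s/3 (h(s) = √(s + s)/3 = √(2*s)/3 = (√2*√s)/3 = √2*√s/3)
J(x) = -√2*√x/3
(2235 + 20403)/(-42654 + J(3*2 + 1)) = (2235 + 20403)/(-42654 - √2*√(3*2 + 1)/3) = 22638/(-42654 - √2*√(6 + 1)/3) = 22638/(-42654 - √2*√7/3) = 22638/(-42654 - √14/3)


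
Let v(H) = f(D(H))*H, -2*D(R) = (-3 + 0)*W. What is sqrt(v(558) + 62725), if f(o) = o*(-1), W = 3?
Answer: sqrt(60214) ≈ 245.39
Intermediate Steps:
D(R) = 9/2 (D(R) = -(-3 + 0)*3/2 = -(-3)*3/2 = -1/2*(-9) = 9/2)
f(o) = -o
v(H) = -9*H/2 (v(H) = (-1*9/2)*H = -9*H/2)
sqrt(v(558) + 62725) = sqrt(-9/2*558 + 62725) = sqrt(-2511 + 62725) = sqrt(60214)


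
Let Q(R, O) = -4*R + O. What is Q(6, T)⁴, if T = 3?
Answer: 194481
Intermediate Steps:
Q(R, O) = O - 4*R
Q(6, T)⁴ = (3 - 4*6)⁴ = (3 - 24)⁴ = (-21)⁴ = 194481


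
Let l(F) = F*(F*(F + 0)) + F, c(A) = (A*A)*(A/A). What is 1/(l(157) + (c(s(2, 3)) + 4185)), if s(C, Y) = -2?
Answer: 1/3874239 ≈ 2.5812e-7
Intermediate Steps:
c(A) = A² (c(A) = A²*1 = A²)
l(F) = F + F³ (l(F) = F*(F*F) + F = F*F² + F = F³ + F = F + F³)
1/(l(157) + (c(s(2, 3)) + 4185)) = 1/((157 + 157³) + ((-2)² + 4185)) = 1/((157 + 3869893) + (4 + 4185)) = 1/(3870050 + 4189) = 1/3874239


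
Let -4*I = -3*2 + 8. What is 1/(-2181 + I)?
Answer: -2/4363 ≈ -0.00045840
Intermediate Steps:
I = -½ (I = -(-3*2 + 8)/4 = -(-6 + 8)/4 = -¼*2 = -½ ≈ -0.50000)
1/(-2181 + I) = 1/(-2181 - ½) = 1/(-4363/2) = -2/4363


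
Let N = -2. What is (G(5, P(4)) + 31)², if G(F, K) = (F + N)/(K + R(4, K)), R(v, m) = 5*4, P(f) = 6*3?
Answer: 1394761/1444 ≈ 965.90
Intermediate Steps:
P(f) = 18
R(v, m) = 20
G(F, K) = (-2 + F)/(20 + K) (G(F, K) = (F - 2)/(K + 20) = (-2 + F)/(20 + K))
(G(5, P(4)) + 31)² = ((-2 + 5)/(20 + 18) + 31)² = (3/38 + 31)² = (1181/38)² = 1394761/1444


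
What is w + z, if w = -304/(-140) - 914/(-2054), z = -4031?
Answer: -144800248/35945 ≈ -4028.4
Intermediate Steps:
w = 94047/35945 (w = -304*(-1/140) - 914*(-1/2054) = 76/35 + 457/1027 = 94047/35945 ≈ 2.6164)
w + z = 94047/35945 - 4031 = -144800248/35945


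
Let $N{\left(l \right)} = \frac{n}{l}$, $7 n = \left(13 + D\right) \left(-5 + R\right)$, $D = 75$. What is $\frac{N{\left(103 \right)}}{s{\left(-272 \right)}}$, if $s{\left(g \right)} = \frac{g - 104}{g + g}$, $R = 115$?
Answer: $\frac{658240}{33887} \approx 19.425$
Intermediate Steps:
$s{\left(g \right)} = \frac{-104 + g}{2 g}$
$n = \frac{9680}{7}$ ($n = \frac{\left(13 + 75\right) \left(-5 + 115\right)}{7} = \frac{88 \cdot 110}{7} = \frac{1}{7} \cdot 9680 = \frac{9680}{7} \approx 1382.9$)
$N{\left(l \right)} = \frac{9680}{7 l}$
$\frac{N{\left(103 \right)}}{s{\left(-272 \right)}} = \frac{\frac{9680}{7} \cdot \frac{1}{103}}{\frac{1}{2} \frac{1}{-272} \left(-104 - 272\right)} = \frac{\frac{9680}{7} \cdot \frac{1}{103}}{\frac{1}{2} \left(- \frac{1}{272}\right) \left(-376\right)} = \frac{9680}{721 \cdot \frac{47}{68}} = \frac{9680}{721} \cdot \frac{68}{47} = \frac{658240}{33887}$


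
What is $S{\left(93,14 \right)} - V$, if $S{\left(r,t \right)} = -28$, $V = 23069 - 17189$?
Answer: $-5908$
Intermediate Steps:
$V = 5880$ ($V = 23069 - 17189 = 5880$)
$S{\left(93,14 \right)} - V = -28 - 5880 = -5908$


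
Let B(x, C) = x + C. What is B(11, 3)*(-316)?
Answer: -4424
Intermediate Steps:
B(x, C) = C + x
B(11, 3)*(-316) = (3 + 11)*(-316) = 14*(-316) = -4424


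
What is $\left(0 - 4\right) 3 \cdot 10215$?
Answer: $-122580$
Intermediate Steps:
$\left(0 - 4\right) 3 \cdot 10215 = \left(-4\right) 3 \cdot 10215 = \left(-12\right) 10215 = -122580$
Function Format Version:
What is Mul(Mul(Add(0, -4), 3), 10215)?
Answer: -122580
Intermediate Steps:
Mul(Mul(Add(0, -4), 3), 10215) = Mul(Mul(-4, 3), 10215) = Mul(-12, 10215) = -122580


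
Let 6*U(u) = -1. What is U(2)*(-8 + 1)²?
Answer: -49/6 ≈ -8.1667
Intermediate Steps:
U(u) = -⅙ (U(u) = (⅙)*(-1) = -⅙)
U(2)*(-8 + 1)² = -(-8 + 1)²/6 = -⅙*(-7)² = -⅙*49 = -49/6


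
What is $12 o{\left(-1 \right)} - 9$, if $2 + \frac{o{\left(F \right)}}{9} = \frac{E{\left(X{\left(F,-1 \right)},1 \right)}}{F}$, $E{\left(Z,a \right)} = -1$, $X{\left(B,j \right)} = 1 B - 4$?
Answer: $-117$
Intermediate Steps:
$X{\left(B,j \right)} = -4 + B$ ($X{\left(B,j \right)} = B - 4 = -4 + B$)
$o{\left(F \right)} = -18 - \frac{9}{F}$ ($o{\left(F \right)} = -18 + 9 \left(- \frac{1}{F}\right) = -18 - \frac{9}{F}$)
$12 o{\left(-1 \right)} - 9 = 12 \left(-18 - \frac{9}{-1}\right) - 9 = 12 \left(-18 - -9\right) - 9 = 12 \left(-18 + 9\right) - 9 = 12 \left(-9\right) - 9 = -108 - 9 = -117$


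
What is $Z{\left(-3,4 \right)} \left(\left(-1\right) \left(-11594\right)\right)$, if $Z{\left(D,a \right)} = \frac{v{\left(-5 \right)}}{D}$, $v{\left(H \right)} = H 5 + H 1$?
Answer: $115940$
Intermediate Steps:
$v{\left(H \right)} = 6 H$ ($v{\left(H \right)} = 5 H + H = 6 H$)
$Z{\left(D,a \right)} = - \frac{30}{D}$ ($Z{\left(D,a \right)} = \frac{6 \left(-5\right)}{D} = - \frac{30}{D}$)
$Z{\left(-3,4 \right)} \left(\left(-1\right) \left(-11594\right)\right) = - \frac{30}{-3} \left(\left(-1\right) \left(-11594\right)\right) = \left(-30\right) \left(- \frac{1}{3}\right) 11594 = 10 \cdot 11594 = 115940$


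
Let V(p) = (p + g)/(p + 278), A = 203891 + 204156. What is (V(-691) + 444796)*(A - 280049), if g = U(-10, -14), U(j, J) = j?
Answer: 23513418069102/413 ≈ 5.6933e+10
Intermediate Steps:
g = -10
A = 408047
V(p) = (-10 + p)/(278 + p) (V(p) = (p - 10)/(p + 278) = (-10 + p)/(278 + p))
(V(-691) + 444796)*(A - 280049) = ((-10 - 691)/(278 - 691) + 444796)*(408047 - 280049) = (-701/(-413) + 444796)*127998 = (-1/413*(-701) + 444796)*127998 = (701/413 + 444796)*127998 = (183701449/413)*127998 = 23513418069102/413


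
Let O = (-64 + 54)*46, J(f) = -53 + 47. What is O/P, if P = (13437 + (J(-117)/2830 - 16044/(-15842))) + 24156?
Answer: -2577889450/210680876931 ≈ -0.012236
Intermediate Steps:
J(f) = -6
P = 421361753862/11208215 (P = (13437 + (-6/2830 - 16044/(-15842))) + 24156 = (13437 + (-6*1/2830 - 16044*(-1/15842))) + 24156 = (13437 + (-3/1415 + 8022/7921)) + 24156 = (13437 + 11327367/11208215) + 24156 = 150616112322/11208215 + 24156 = 421361753862/11208215 ≈ 37594.)
O = -460 (O = -10*46 = -460)
O/P = -460/421361753862/11208215 = -460*11208215/421361753862 = -2577889450/210680876931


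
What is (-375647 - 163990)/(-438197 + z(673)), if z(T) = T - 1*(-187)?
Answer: 179879/145779 ≈ 1.2339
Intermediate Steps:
z(T) = 187 + T (z(T) = T + 187 = 187 + T)
(-375647 - 163990)/(-438197 + z(673)) = (-375647 - 163990)/(-438197 + (187 + 673)) = -539637/(-438197 + 860) = -539637/(-437337) = -539637*(-1/437337) = 179879/145779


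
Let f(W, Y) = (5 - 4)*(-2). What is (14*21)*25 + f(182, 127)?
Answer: 7348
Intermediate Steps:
f(W, Y) = -2 (f(W, Y) = 1*(-2) = -2)
(14*21)*25 + f(182, 127) = (14*21)*25 - 2 = 294*25 - 2 = 7350 - 2 = 7348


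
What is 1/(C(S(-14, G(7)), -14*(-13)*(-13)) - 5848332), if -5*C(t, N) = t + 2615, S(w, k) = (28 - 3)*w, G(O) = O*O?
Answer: -1/5848785 ≈ -1.7098e-7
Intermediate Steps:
G(O) = O**2
S(w, k) = 25*w
C(t, N) = -523 - t/5 (C(t, N) = -(t + 2615)/5 = -(2615 + t)/5 = -523 - t/5)
1/(C(S(-14, G(7)), -14*(-13)*(-13)) - 5848332) = 1/((-523 - 5*(-14)) - 5848332) = 1/((-523 - 1/5*(-350)) - 5848332) = 1/((-523 + 70) - 5848332) = 1/(-453 - 5848332) = 1/(-5848785) = -1/5848785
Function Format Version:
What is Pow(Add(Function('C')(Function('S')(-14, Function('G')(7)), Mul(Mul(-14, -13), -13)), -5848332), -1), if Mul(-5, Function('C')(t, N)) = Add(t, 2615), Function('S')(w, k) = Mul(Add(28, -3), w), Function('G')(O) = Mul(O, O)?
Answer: Rational(-1, 5848785) ≈ -1.7098e-7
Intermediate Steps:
Function('G')(O) = Pow(O, 2)
Function('S')(w, k) = Mul(25, w)
Function('C')(t, N) = Add(-523, Mul(Rational(-1, 5), t)) (Function('C')(t, N) = Mul(Rational(-1, 5), Add(t, 2615)) = Mul(Rational(-1, 5), Add(2615, t)) = Add(-523, Mul(Rational(-1, 5), t)))
Pow(Add(Function('C')(Function('S')(-14, Function('G')(7)), Mul(Mul(-14, -13), -13)), -5848332), -1) = Pow(Add(Add(-523, Mul(Rational(-1, 5), Mul(25, -14))), -5848332), -1) = Pow(Add(Add(-523, Mul(Rational(-1, 5), -350)), -5848332), -1) = Pow(Add(Add(-523, 70), -5848332), -1) = Pow(Add(-453, -5848332), -1) = Pow(-5848785, -1) = Rational(-1, 5848785)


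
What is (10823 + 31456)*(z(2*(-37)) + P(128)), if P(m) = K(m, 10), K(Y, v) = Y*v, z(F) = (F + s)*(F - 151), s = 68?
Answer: 111193770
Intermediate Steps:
z(F) = (-151 + F)*(68 + F) (z(F) = (F + 68)*(F - 151) = (68 + F)*(-151 + F) = (-151 + F)*(68 + F))
P(m) = 10*m (P(m) = m*10 = 10*m)
(10823 + 31456)*(z(2*(-37)) + P(128)) = (10823 + 31456)*((-10268 + (2*(-37))**2 - 166*(-37)) + 10*128) = 42279*((-10268 + (-74)**2 - 83*(-74)) + 1280) = 42279*((-10268 + 5476 + 6142) + 1280) = 42279*(1350 + 1280) = 42279*2630 = 111193770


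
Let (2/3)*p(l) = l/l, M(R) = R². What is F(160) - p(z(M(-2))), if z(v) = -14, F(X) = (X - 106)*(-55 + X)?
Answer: 11337/2 ≈ 5668.5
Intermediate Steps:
F(X) = (-106 + X)*(-55 + X)
p(l) = 3/2 (p(l) = 3*(l/l)/2 = (3/2)*1 = 3/2)
F(160) - p(z(M(-2))) = (5830 + 160² - 161*160) - 1*3/2 = (5830 + 25600 - 25760) - 3/2 = 5670 - 3/2 = 11337/2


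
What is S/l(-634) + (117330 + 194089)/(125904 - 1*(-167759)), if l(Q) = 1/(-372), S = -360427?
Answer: 39373995876991/293663 ≈ 1.3408e+8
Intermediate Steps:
l(Q) = -1/372
S/l(-634) + (117330 + 194089)/(125904 - 1*(-167759)) = -360427/(-1/372) + (117330 + 194089)/(125904 - 1*(-167759)) = -360427*(-372) + 311419/(125904 + 167759) = 134078844 + 311419/293663 = 39373995876991/293663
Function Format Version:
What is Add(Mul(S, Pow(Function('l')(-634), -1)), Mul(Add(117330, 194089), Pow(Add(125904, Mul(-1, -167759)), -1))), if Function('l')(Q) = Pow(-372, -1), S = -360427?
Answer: Rational(39373995876991, 293663) ≈ 1.3408e+8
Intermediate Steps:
Function('l')(Q) = Rational(-1, 372)
Add(Mul(S, Pow(Function('l')(-634), -1)), Mul(Add(117330, 194089), Pow(Add(125904, Mul(-1, -167759)), -1))) = Add(Mul(-360427, Pow(Rational(-1, 372), -1)), Mul(Add(117330, 194089), Pow(Add(125904, Mul(-1, -167759)), -1))) = Add(Mul(-360427, -372), Mul(311419, Pow(Add(125904, 167759), -1))) = Add(134078844, Mul(311419, Pow(293663, -1))) = Add(134078844, Mul(311419, Rational(1, 293663))) = Add(134078844, Rational(311419, 293663)) = Rational(39373995876991, 293663)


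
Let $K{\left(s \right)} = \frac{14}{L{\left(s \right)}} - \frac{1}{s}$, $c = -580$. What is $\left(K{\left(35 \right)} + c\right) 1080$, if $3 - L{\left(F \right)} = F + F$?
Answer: $- \frac{293901912}{469} \approx -6.2666 \cdot 10^{5}$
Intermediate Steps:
$L{\left(F \right)} = 3 - 2 F$ ($L{\left(F \right)} = 3 - \left(F + F\right) = 3 - 2 F$)
$K{\left(s \right)} = - \frac{1}{s} + \frac{14}{3 - 2 s}$ ($K{\left(s \right)} = \frac{14}{3 - 2 s} - \frac{1}{s} = - \frac{1}{s} + \frac{14}{3 - 2 s}$)
$\left(K{\left(35 \right)} + c\right) 1080 = \left(\frac{3 - 560}{35 \left(-3 + 2 \cdot 35\right)} - 580\right) 1080 = \left(\frac{3 - 560}{35 \left(-3 + 70\right)} - 580\right) 1080 = \left(\frac{1}{35} \cdot \frac{1}{67} \left(-557\right) - 580\right) 1080 = \left(- \frac{557}{2345} - 580\right) 1080 = \left(- \frac{1360657}{2345}\right) 1080 = - \frac{293901912}{469}$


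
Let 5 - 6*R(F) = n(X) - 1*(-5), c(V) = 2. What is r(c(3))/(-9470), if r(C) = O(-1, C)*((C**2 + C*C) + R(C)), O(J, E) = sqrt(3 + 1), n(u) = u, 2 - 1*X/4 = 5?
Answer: -2/947 ≈ -0.0021119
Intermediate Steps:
X = -12 (X = 8 - 4*5 = 8 - 20 = -12)
O(J, E) = 2 (O(J, E) = sqrt(4) = 2)
R(F) = 2 (R(F) = 5/6 - (-12 - 1*(-5))/6 = 5/6 - (-12 + 5)/6 = 5/6 - 1/6*(-7) = 5/6 + 7/6 = 2)
r(C) = 4 + 4*C**2 (r(C) = 2*((C**2 + C*C) + 2) = 2*((C**2 + C**2) + 2) = 2*(2*C**2 + 2) = 2*(2 + 2*C**2) = 4 + 4*C**2)
r(c(3))/(-9470) = (4 + 4*2**2)/(-9470) = (4 + 4*4)*(-1/9470) = (4 + 16)*(-1/9470) = 20*(-1/9470) = -2/947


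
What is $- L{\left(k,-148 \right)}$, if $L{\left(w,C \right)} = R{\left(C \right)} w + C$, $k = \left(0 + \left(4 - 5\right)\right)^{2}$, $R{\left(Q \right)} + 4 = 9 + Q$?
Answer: $291$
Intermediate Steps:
$R{\left(Q \right)} = 5 + Q$ ($R{\left(Q \right)} = -4 + \left(9 + Q\right) = 5 + Q$)
$k = 1$ ($k = \left(0 - 1\right)^{2} = \left(-1\right)^{2} = 1$)
$L{\left(w,C \right)} = C + w \left(5 + C\right)$ ($L{\left(w,C \right)} = \left(5 + C\right) w + C = w \left(5 + C\right) + C = C + w \left(5 + C\right)$)
$- L{\left(k,-148 \right)} = - (-148 + 1 \left(5 - 148\right)) = - (-148 + 1 \left(-143\right)) = - (-148 - 143) = \left(-1\right) \left(-291\right) = 291$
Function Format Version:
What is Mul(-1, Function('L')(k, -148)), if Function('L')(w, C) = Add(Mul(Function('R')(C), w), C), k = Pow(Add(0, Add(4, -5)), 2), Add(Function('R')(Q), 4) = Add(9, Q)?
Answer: 291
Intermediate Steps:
Function('R')(Q) = Add(5, Q) (Function('R')(Q) = Add(-4, Add(9, Q)) = Add(5, Q))
k = 1 (k = Pow(Add(0, -1), 2) = Pow(-1, 2) = 1)
Function('L')(w, C) = Add(C, Mul(w, Add(5, C))) (Function('L')(w, C) = Add(Mul(Add(5, C), w), C) = Add(Mul(w, Add(5, C)), C) = Add(C, Mul(w, Add(5, C))))
Mul(-1, Function('L')(k, -148)) = Mul(-1, Add(-148, Mul(1, Add(5, -148)))) = Mul(-1, Add(-148, Mul(1, -143))) = Mul(-1, Add(-148, -143)) = Mul(-1, -291) = 291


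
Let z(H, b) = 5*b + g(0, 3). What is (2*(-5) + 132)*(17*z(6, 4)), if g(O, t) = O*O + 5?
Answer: 51850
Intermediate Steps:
g(O, t) = 5 + O**2 (g(O, t) = O**2 + 5 = 5 + O**2)
z(H, b) = 5 + 5*b (z(H, b) = 5*b + (5 + 0**2) = 5*b + (5 + 0) = 5*b + 5 = 5 + 5*b)
(2*(-5) + 132)*(17*z(6, 4)) = (2*(-5) + 132)*(17*(5 + 5*4)) = (-10 + 132)*(17*(5 + 20)) = 122*(17*25) = 122*425 = 51850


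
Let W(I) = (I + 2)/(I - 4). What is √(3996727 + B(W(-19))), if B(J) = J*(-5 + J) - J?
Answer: √2114266526/23 ≈ 1999.2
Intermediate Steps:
W(I) = (2 + I)/(-4 + I)
B(J) = -J + J*(-5 + J)
√(3996727 + B(W(-19))) = √(3996727 + ((2 - 19)/(-4 - 19))*(-6 + (2 - 19)/(-4 - 19))) = √(3996727 + (-17/(-23))*(-6 - 17/(-23))) = √(3996727 + (-1/23*(-17))*(-6 - 1/23*(-17))) = √(3996727 + 17*(-6 + 17/23)/23) = √(3996727 + (17/23)*(-121/23)) = √(3996727 - 2057/529) = √(2114266526/529) = √2114266526/23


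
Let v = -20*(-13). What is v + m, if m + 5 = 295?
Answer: 550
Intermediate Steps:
m = 290 (m = -5 + 295 = 290)
v = 260
v + m = 260 + 290 = 550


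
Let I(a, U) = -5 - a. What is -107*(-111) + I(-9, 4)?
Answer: 11881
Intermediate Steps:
-107*(-111) + I(-9, 4) = -107*(-111) + (-5 - 1*(-9)) = 11877 + (-5 + 9) = 11877 + 4 = 11881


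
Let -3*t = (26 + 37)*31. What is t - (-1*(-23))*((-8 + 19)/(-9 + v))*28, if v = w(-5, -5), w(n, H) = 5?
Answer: 1120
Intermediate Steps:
t = -651 (t = -(26 + 37)*31/3 = -21*31 = -1/3*1953 = -651)
v = 5
t - (-1*(-23))*((-8 + 19)/(-9 + v))*28 = -651 - (-1*(-23))*((-8 + 19)/(-9 + 5))*28 = -651 - 23*(11/(-4))*28 = -651 - 23*(11*(-1/4))*28 = -651 - 23*(-11/4)*28 = -651 - (-253)*28/4 = -651 - 1*(-1771) = -651 + 1771 = 1120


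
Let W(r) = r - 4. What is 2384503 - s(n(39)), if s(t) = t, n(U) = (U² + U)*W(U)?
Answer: 2329903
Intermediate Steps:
W(r) = -4 + r
n(U) = (-4 + U)*(U + U²) (n(U) = (U² + U)*(-4 + U) = (U + U²)*(-4 + U) = (-4 + U)*(U + U²))
2384503 - s(n(39)) = 2384503 - 39*(1 + 39)*(-4 + 39) = 2384503 - 39*40*35 = 2384503 - 1*54600 = 2384503 - 54600 = 2329903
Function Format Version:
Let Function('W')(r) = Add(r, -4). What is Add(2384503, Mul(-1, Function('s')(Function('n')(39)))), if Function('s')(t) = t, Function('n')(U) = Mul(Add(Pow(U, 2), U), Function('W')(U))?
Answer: 2329903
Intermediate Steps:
Function('W')(r) = Add(-4, r)
Function('n')(U) = Mul(Add(-4, U), Add(U, Pow(U, 2))) (Function('n')(U) = Mul(Add(Pow(U, 2), U), Add(-4, U)) = Mul(Add(U, Pow(U, 2)), Add(-4, U)) = Mul(Add(-4, U), Add(U, Pow(U, 2))))
Add(2384503, Mul(-1, Function('s')(Function('n')(39)))) = Add(2384503, Mul(-1, Mul(39, Add(1, 39), Add(-4, 39)))) = Add(2384503, Mul(-1, Mul(39, 40, 35))) = Add(2384503, Mul(-1, 54600)) = Add(2384503, -54600) = 2329903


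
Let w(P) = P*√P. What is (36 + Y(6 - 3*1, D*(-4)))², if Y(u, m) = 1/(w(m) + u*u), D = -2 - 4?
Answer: 9065433035/6995187 + 1759072*√6/6995187 ≈ 1296.6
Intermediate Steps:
w(P) = P^(3/2)
D = -6
Y(u, m) = 1/(m^(3/2) + u²) (Y(u, m) = 1/(m^(3/2) + u*u) = 1/(m^(3/2) + u²))
(36 + Y(6 - 3*1, D*(-4)))² = (36 + 1/((-6*(-4))^(3/2) + (6 - 3*1)²))² = (36 + 1/(24^(3/2) + (6 - 3)²))² = (36 + 1/(48*√6 + 3²))² = (36 + 1/(48*√6 + 9))² = (36 + 1/(9 + 48*√6))²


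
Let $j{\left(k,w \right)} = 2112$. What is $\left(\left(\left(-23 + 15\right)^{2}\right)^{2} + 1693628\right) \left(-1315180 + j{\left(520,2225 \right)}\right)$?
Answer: $-2229227057232$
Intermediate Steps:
$\left(\left(\left(-23 + 15\right)^{2}\right)^{2} + 1693628\right) \left(-1315180 + j{\left(520,2225 \right)}\right) = \left(\left(\left(-23 + 15\right)^{2}\right)^{2} + 1693628\right) \left(-1315180 + 2112\right) = \left(\left(\left(-8\right)^{2}\right)^{2} + 1693628\right) \left(-1313068\right) = \left(64^{2} + 1693628\right) \left(-1313068\right) = \left(4096 + 1693628\right) \left(-1313068\right) = 1697724 \left(-1313068\right) = -2229227057232$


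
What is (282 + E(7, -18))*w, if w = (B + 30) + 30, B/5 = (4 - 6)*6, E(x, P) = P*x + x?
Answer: 0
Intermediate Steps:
E(x, P) = x + P*x
B = -60 (B = 5*((4 - 6)*6) = 5*(-2*6) = 5*(-12) = -60)
w = 0 (w = (-60 + 30) + 30 = -30 + 30 = 0)
(282 + E(7, -18))*w = (282 + 7*(1 - 18))*0 = (282 + 7*(-17))*0 = (282 - 119)*0 = 163*0 = 0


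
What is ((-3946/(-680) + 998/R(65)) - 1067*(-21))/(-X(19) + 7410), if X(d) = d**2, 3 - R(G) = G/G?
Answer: 1112859/342380 ≈ 3.2504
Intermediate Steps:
R(G) = 2 (R(G) = 3 - G/G = 3 - 1*1 = 3 - 1 = 2)
((-3946/(-680) + 998/R(65)) - 1067*(-21))/(-X(19) + 7410) = ((-3946/(-680) + 998/2) - 1067*(-21))/(-1*19**2 + 7410) = ((-3946*(-1/680) + 998*(1/2)) + 22407)/(-1*361 + 7410) = ((1973/340 + 499) + 22407)/(-361 + 7410) = (171633/340 + 22407)/7049 = (7790013/340)*(1/7049) = 1112859/342380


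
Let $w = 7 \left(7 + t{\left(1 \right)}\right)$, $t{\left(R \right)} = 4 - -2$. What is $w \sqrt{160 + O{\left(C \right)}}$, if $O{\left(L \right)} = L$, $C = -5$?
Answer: $91 \sqrt{155} \approx 1132.9$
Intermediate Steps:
$t{\left(R \right)} = 6$ ($t{\left(R \right)} = 4 + 2 = 6$)
$w = 91$ ($w = 7 \left(7 + 6\right) = 7 \cdot 13 = 91$)
$w \sqrt{160 + O{\left(C \right)}} = 91 \sqrt{160 - 5} = 91 \sqrt{155}$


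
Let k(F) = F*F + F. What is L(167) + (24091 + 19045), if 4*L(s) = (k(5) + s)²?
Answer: 211353/4 ≈ 52838.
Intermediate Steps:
k(F) = F + F² (k(F) = F² + F = F + F²)
L(s) = (30 + s)²/4 (L(s) = (5*(1 + 5) + s)²/4 = (5*6 + s)²/4 = (30 + s)²/4)
L(167) + (24091 + 19045) = (30 + 167)²/4 + (24091 + 19045) = (¼)*197² + 43136 = (¼)*38809 + 43136 = 38809/4 + 43136 = 211353/4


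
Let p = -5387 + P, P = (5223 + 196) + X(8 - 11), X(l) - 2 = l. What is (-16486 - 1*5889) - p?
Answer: -22406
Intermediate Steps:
X(l) = 2 + l
P = 5418 (P = (5223 + 196) + (2 + (8 - 11)) = 5419 + (2 - 3) = 5419 - 1 = 5418)
p = 31 (p = -5387 + 5418 = 31)
(-16486 - 1*5889) - p = (-16486 - 1*5889) - 1*31 = (-16486 - 5889) - 31 = -22375 - 31 = -22406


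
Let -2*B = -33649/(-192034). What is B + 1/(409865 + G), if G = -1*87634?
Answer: -10842366851/123758615708 ≈ -0.087609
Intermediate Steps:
G = -87634
B = -33649/384068 (B = -(-33649)/(2*(-192034)) = -(-33649)*(-1)/(2*192034) = -½*33649/192034 = -33649/384068 ≈ -0.087612)
B + 1/(409865 + G) = -33649/384068 + 1/(409865 - 87634) = -33649/384068 + 1/322231 = -10842366851/123758615708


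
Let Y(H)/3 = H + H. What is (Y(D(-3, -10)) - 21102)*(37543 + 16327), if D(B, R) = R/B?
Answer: -1135687340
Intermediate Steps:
Y(H) = 6*H (Y(H) = 3*(H + H) = 3*(2*H) = 6*H)
(Y(D(-3, -10)) - 21102)*(37543 + 16327) = (6*(-10/(-3)) - 21102)*(37543 + 16327) = (6*(-10*(-1/3)) - 21102)*53870 = (6*(10/3) - 21102)*53870 = (20 - 21102)*53870 = -21082*53870 = -1135687340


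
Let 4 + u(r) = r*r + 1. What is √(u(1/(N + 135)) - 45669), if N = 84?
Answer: I*√2190474791/219 ≈ 213.71*I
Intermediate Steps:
u(r) = -3 + r² (u(r) = -4 + (r*r + 1) = -4 + (r² + 1) = -4 + (1 + r²) = -3 + r²)
√(u(1/(N + 135)) - 45669) = √((-3 + (1/(84 + 135))²) - 45669) = √((-3 + (1/219)²) - 45669) = √((-3 + 1/47961) - 45669) = √(-143882/47961 - 45669) = √(-2190474791/47961) = I*√2190474791/219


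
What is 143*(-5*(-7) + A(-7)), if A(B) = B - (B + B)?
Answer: 6006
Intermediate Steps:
A(B) = -B (A(B) = B - 2*B = -B)
143*(-5*(-7) + A(-7)) = 143*(-5*(-7) - 1*(-7)) = 143*(35 + 7) = 143*42 = 6006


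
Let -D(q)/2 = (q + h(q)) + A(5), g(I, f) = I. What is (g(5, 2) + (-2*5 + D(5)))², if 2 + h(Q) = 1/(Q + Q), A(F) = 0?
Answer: 3136/25 ≈ 125.44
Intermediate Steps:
h(Q) = -2 + 1/(2*Q) (h(Q) = -2 + 1/(Q + Q) = -2 + 1/(2*Q))
D(q) = 4 - 1/q - 2*q (D(q) = -2*((q + (-2 + 1/(2*q))) + 0) = -2*((-2 + q + 1/(2*q)) + 0) = -2*(-2 + q + 1/(2*q)) = 4 - 1/q - 2*q)
(g(5, 2) + (-2*5 + D(5)))² = (5 + (-2*5 + (4 - 1/5 - 2*5)))² = (5 + (-10 + (4 - 1*⅕ - 10)))² = (5 + (-10 + (4 - ⅕ - 10)))² = (5 + (-10 - 31/5))² = (5 - 81/5)² = (-56/5)² = 3136/25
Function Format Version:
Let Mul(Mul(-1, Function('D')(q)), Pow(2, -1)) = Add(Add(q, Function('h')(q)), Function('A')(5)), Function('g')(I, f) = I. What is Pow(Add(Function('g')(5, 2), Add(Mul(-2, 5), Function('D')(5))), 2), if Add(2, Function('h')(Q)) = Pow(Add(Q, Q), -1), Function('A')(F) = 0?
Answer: Rational(3136, 25) ≈ 125.44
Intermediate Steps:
Function('h')(Q) = Add(-2, Mul(Rational(1, 2), Pow(Q, -1))) (Function('h')(Q) = Add(-2, Pow(Add(Q, Q), -1)) = Add(-2, Pow(Mul(2, Q), -1)) = Add(-2, Mul(Rational(1, 2), Pow(Q, -1))))
Function('D')(q) = Add(4, Mul(-1, Pow(q, -1)), Mul(-2, q)) (Function('D')(q) = Mul(-2, Add(Add(q, Add(-2, Mul(Rational(1, 2), Pow(q, -1)))), 0)) = Mul(-2, Add(Add(-2, q, Mul(Rational(1, 2), Pow(q, -1))), 0)) = Mul(-2, Add(-2, q, Mul(Rational(1, 2), Pow(q, -1)))) = Add(4, Mul(-1, Pow(q, -1)), Mul(-2, q)))
Pow(Add(Function('g')(5, 2), Add(Mul(-2, 5), Function('D')(5))), 2) = Pow(Add(5, Add(Mul(-2, 5), Add(4, Mul(-1, Pow(5, -1)), Mul(-2, 5)))), 2) = Pow(Add(5, Add(-10, Add(4, Mul(-1, Rational(1, 5)), -10))), 2) = Pow(Add(5, Add(-10, Add(4, Rational(-1, 5), -10))), 2) = Pow(Add(5, Add(-10, Rational(-31, 5))), 2) = Pow(Add(5, Rational(-81, 5)), 2) = Pow(Rational(-56, 5), 2) = Rational(3136, 25)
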